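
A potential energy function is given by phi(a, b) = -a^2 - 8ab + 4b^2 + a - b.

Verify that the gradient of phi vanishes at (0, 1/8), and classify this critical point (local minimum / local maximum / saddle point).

saddle point

∇phi = (-2a - 8b + 1, -8a + 8b - 1); substituting (0, 1/8) gives ∇phi = (0, 0), so (0, 1/8) is indeed a critical point.
The Hessian of phi is constant: H = [[-2, -8], [-8, 8]].
det(H) = (-2)·8 − (-8)² = -80.
Since det(H) < 0, H is indefinite and the critical point is a saddle point.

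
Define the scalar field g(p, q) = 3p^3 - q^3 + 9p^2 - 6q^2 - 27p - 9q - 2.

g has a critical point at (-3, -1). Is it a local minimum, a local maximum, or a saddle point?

The mixed partial ∂²g/∂p∂q is 0, so the Hessian at any point is diag(g_pp, g_qq) = diag(18(p + 1), -6(q + 2)).
At (-3, -1): H = diag(-36, -6).
Both eigenvalues are negative, so H is negative definite: a local maximum.

local maximum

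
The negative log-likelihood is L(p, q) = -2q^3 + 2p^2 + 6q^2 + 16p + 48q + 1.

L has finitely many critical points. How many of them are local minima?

1

L separates as a function of p plus a function of q, so ∇L=0 decouples.
∂L/∂p = 4(p + 4) = 0 at p ∈ {-4}; ∂L/∂q = -6(q - 4)(q + 2) = 0 at q ∈ {-2, 4}.
The Hessian is diagonal: diag(L_pp, L_qq). Second derivatives: L_pp(-4)=4; L_qq(-2)=36, L_qq(4)=-36.
Local minima occur where both diagonal entries positive: (-4, -2). Count: 1.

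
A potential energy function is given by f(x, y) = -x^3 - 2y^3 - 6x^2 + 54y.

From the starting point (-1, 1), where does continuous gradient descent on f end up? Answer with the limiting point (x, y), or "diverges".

(-4, -3)

f is separable, so gradient descent decouples: x follows -∂f/∂x, y follows -∂f/∂y.
∂f/∂x = -3x(x + 4); at x=-1 this is 9, so x decreases.
∂f/∂y = -6(y - 3)(y + 3); at y=1 this is 48, so y decreases.
x converges to its nearest critical value -4 (a local min of the x-part); y converges to -3. The iterate converges to (-4, -3).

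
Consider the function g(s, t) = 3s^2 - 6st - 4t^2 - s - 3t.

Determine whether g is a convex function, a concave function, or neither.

neither

g is quadratic, so its Hessian is the constant matrix H = [[6, -6], [-6, -8]].
det(H) = -84, tr(H) = -2.
det(H) < 0, so H is indefinite: neither convex nor concave.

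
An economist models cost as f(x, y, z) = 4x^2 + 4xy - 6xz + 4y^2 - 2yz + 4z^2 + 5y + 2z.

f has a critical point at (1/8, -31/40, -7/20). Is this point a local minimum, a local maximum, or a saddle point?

The Hessian is constant: H = [[8, 4, -6], [4, 8, -2], [-6, -2, 8]].
Leading principal minors: Δ₁ = 8, Δ₂ = 48, Δ₃ = 160.
All leading minors are positive, so H is positive definite: a local minimum.

local minimum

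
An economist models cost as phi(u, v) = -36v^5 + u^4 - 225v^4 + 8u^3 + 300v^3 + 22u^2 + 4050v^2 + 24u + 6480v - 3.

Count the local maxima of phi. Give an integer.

2

phi separates as a function of u plus a function of v, so ∇phi=0 decouples.
∂phi/∂u = 4(u + 1)(u + 2)(u + 3) = 0 at u ∈ {-3, -2, -1}; ∂phi/∂v = -180(v - 3)(v + 1)(v + 3)(v + 4) = 0 at v ∈ {-4, -3, -1, 3}.
The Hessian is diagonal: diag(phi_uu, phi_vv). Second derivatives: phi_uu(-3)=8, phi_uu(-2)=-4, phi_uu(-1)=8; phi_vv(-4)=3780, phi_vv(-3)=-2160, phi_vv(-1)=4320, phi_vv(3)=-30240.
Local maxima occur where both diagonal entries negative: (-2, -3), (-2, 3). Count: 2.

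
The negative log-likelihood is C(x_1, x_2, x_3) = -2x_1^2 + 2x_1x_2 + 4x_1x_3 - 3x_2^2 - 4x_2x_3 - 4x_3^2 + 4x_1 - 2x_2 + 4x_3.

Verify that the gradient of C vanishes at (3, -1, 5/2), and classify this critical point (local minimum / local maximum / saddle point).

local maximum

∇C = (-4x_1 + 2x_2 + 4x_3 + 4, 2x_1 - 6x_2 - 4x_3 - 2, 4x_1 - 4x_2 - 8x_3 + 4); substituting (3, -1, 5/2) gives ∇C = (0, 0, 0), so (3, -1, 5/2) is indeed a critical point.
The Hessian is constant: H = [[-4, 2, 4], [2, -6, -4], [4, -4, -8]].
Leading principal minors: Δ₁ = -4, Δ₂ = 20, Δ₃ = -64.
The minors alternate sign starting negative (−, +, −), so H is negative definite: a local maximum.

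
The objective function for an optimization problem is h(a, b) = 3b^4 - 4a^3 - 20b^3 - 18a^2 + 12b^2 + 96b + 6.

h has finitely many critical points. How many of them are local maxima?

1

h separates as a function of a plus a function of b, so ∇h=0 decouples.
∂h/∂a = -12a(a + 3) = 0 at a ∈ {-3, 0}; ∂h/∂b = 12(b - 4)(b - 2)(b + 1) = 0 at b ∈ {-1, 2, 4}.
The Hessian is diagonal: diag(h_aa, h_bb). Second derivatives: h_aa(-3)=36, h_aa(0)=-36; h_bb(-1)=180, h_bb(2)=-72, h_bb(4)=120.
Local maxima occur where both diagonal entries negative: (0, 2). Count: 1.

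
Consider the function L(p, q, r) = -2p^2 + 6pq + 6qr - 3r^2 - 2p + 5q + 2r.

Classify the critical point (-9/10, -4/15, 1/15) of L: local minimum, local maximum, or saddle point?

saddle point

The Hessian is constant: H = [[-4, 6, 0], [6, 0, 6], [0, 6, -6]].
Leading principal minors: Δ₁ = -4, Δ₂ = -36, Δ₃ = 360.
The minors fit neither the all-positive nor the alternating-sign pattern, so H is indefinite: a saddle point.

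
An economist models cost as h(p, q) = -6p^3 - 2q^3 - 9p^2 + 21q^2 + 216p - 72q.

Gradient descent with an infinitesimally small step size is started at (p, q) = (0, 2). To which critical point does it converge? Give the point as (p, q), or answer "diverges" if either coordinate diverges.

h is separable, so gradient descent decouples: p follows -∂h/∂p, q follows -∂h/∂q.
∂h/∂p = -18(p - 3)(p + 4); at p=0 this is 216, so p decreases.
∂h/∂q = -6(q - 4)(q - 3); at q=2 this is -12, so q increases.
p converges to its nearest critical value -4 (a local min of the p-part); q converges to 3. The iterate converges to (-4, 3).

(-4, 3)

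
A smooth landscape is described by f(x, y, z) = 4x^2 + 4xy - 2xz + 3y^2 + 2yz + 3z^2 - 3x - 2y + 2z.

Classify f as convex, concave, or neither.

convex

f is quadratic, so its Hessian is the constant matrix H = [[8, 4, -2], [4, 6, 2], [-2, 2, 6]].
Leading principal minors: 8, 32, 104.
All positive ⇒ H ≻ 0 ⇒ convex.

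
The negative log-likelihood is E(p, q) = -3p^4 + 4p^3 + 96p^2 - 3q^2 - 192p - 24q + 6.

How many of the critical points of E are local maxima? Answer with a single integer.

E separates as a function of p plus a function of q, so ∇E=0 decouples.
∂E/∂p = -12(p - 4)(p - 1)(p + 4) = 0 at p ∈ {-4, 1, 4}; ∂E/∂q = -6(q + 4) = 0 at q ∈ {-4}.
The Hessian is diagonal: diag(E_pp, E_qq). Second derivatives: E_pp(-4)=-480, E_pp(1)=180, E_pp(4)=-288; E_qq(-4)=-6.
Local maxima occur where both diagonal entries negative: (-4, -4), (4, -4). Count: 2.

2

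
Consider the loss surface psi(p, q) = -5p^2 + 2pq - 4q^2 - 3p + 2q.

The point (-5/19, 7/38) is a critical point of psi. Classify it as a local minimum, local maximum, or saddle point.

The Hessian of psi is constant: H = [[-10, 2], [2, -8]].
det(H) = (-10)·(-8) − 2² = 76.
det(H) > 0 and tr(H) = -18 < 0, so H is negative definite and the point is a local maximum.

local maximum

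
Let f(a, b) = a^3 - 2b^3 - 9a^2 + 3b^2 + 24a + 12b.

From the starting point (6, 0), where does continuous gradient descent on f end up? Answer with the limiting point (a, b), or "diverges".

f is separable, so gradient descent decouples: a follows -∂f/∂a, b follows -∂f/∂b.
∂f/∂a = 3(a - 4)(a - 2); at a=6 this is 24, so a decreases.
∂f/∂b = -6(b - 2)(b + 1); at b=0 this is 12, so b decreases.
a converges to its nearest critical value 4 (a local min of the a-part); b converges to -1. The iterate converges to (4, -1).

(4, -1)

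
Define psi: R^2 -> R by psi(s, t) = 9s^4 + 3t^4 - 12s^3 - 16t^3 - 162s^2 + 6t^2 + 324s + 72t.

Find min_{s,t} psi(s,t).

psi(s,t) separates as P(s) + Q(t), so its minimum is min P + min Q.
P'(s) = 36(s - 3)(s - 1)(s + 3) vanishes at s ∈ {-3, 1, 3}; Q'(t) = 12(t - 3)(t - 2)(t + 1) vanishes at t ∈ {-1, 2, 3}.
Local minima of P (where P''>0): P(-3)=-1377, P(3)=-81. Local minima of Q: Q(-1)=-47, Q(3)=81.
So the global minimum of psi is P(-3) + Q(-1) = -1377 − 47 = -1424, attained at (-3, -1).

-1424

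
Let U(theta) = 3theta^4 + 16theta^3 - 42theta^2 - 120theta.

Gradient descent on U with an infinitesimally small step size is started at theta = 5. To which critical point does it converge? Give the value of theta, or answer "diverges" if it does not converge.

U'(theta) = 12(theta - 2)(theta + 1)(theta + 5), so U'(5) = 2160.
Gradient descent moves in the -U' direction, i.e. theta is decreasing.
The nearest critical point in that direction is theta = 2, where U'' = 252 > 0 (a local minimum). The iterate converges there.

2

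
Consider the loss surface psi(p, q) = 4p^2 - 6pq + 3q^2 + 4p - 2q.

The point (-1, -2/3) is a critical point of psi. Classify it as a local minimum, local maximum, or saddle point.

local minimum

The Hessian of psi is constant: H = [[8, -6], [-6, 6]].
det(H) = 8·6 − (-6)² = 12.
det(H) > 0 and tr(H) = 14 > 0, so H is positive definite and the point is a local minimum.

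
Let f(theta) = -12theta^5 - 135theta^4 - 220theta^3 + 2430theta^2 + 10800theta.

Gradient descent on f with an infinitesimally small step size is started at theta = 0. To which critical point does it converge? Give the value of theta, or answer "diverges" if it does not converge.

-3

f'(theta) = -60(theta - 3)(theta + 3)(theta + 4)(theta + 5), so f'(0) = 10800.
Gradient descent moves in the -f' direction, i.e. theta is decreasing.
The nearest critical point in that direction is theta = -3, where f'' = 720 > 0 (a local minimum). The iterate converges there.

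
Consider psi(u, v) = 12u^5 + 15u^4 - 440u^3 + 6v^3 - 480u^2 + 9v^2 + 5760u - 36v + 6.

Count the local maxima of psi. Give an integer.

psi separates as a function of u plus a function of v, so ∇psi=0 decouples.
∂psi/∂u = 60(u - 4)(u - 2)(u + 3)(u + 4) = 0 at u ∈ {-4, -3, 2, 4}; ∂psi/∂v = 18(v - 1)(v + 2) = 0 at v ∈ {-2, 1}.
The Hessian is diagonal: diag(psi_uu, psi_vv). Second derivatives: psi_uu(-4)=-2880, psi_uu(-3)=2100, psi_uu(2)=-3600, psi_uu(4)=6720; psi_vv(-2)=-54, psi_vv(1)=54.
Local maxima occur where both diagonal entries negative: (-4, -2), (2, -2). Count: 2.

2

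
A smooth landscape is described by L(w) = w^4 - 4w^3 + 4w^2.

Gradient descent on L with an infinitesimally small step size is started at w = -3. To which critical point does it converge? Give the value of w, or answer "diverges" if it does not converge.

0

L'(w) = 4w(w - 2)(w - 1), so L'(-3) = -240.
Gradient descent moves in the -L' direction, i.e. w is increasing.
The nearest critical point in that direction is w = 0, where L'' = 8 > 0 (a local minimum). The iterate converges there.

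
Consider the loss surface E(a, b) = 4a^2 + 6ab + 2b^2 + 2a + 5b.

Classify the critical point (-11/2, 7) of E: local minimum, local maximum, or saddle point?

The Hessian of E is constant: H = [[8, 6], [6, 4]].
det(H) = 8·4 − 6² = -4.
Since det(H) < 0, H is indefinite and the critical point is a saddle point.

saddle point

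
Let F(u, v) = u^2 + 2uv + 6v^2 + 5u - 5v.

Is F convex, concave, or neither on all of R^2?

convex

F is quadratic, so its Hessian is the constant matrix H = [[2, 2], [2, 12]].
det(H) = 20, tr(H) = 14.
det(H) > 0 and tr(H) > 0, so H is positive definite everywhere: convex.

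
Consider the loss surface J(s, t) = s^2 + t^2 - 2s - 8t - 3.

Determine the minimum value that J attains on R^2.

J(s,t) separates as P(s) + Q(t) − 3, so its minimum is min P + min Q − 3.
P'(s) = 2s - 2 vanishes at s ∈ {1}; Q'(t) = 2(t - 4) vanishes at t ∈ {4}.
Local minima of P (where P''>0): P(1)=-1. Local minima of Q: Q(4)=-16.
So the global minimum of J is P(1) + Q(4) − 3 = -1 − 16 − 3 = -20, attained at (1, 4).

-20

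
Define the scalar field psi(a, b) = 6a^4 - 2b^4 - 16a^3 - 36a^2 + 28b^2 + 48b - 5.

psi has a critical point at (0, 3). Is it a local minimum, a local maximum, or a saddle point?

The mixed partial ∂²psi/∂a∂b is 0, so the Hessian at any point is diag(psi_aa, psi_bb) = diag(24(3a^2 - 4a - 3), 8(-3b^2 + 7)).
At (0, 3): H = diag(-72, -160).
Both eigenvalues are negative, so H is negative definite: a local maximum.

local maximum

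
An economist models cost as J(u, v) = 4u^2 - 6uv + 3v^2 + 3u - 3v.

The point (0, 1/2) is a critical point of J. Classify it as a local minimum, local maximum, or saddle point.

local minimum

The Hessian of J is constant: H = [[8, -6], [-6, 6]].
det(H) = 8·6 − (-6)² = 12.
det(H) > 0 and tr(H) = 14 > 0, so H is positive definite and the point is a local minimum.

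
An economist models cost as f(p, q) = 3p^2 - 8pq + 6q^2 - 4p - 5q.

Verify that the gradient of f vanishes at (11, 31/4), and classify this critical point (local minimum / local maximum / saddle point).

∇f = (6p - 8q - 4, -8p + 12q - 5); substituting (11, 31/4) gives ∇f = (0, 0), so (11, 31/4) is indeed a critical point.
The Hessian of f is constant: H = [[6, -8], [-8, 12]].
det(H) = 6·12 − (-8)² = 8.
det(H) > 0 and tr(H) = 18 > 0, so H is positive definite and the point is a local minimum.

local minimum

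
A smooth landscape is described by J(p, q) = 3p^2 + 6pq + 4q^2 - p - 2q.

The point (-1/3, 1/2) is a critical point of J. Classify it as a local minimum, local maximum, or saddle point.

local minimum

The Hessian of J is constant: H = [[6, 6], [6, 8]].
det(H) = 6·8 − 6² = 12.
det(H) > 0 and tr(H) = 14 > 0, so H is positive definite and the point is a local minimum.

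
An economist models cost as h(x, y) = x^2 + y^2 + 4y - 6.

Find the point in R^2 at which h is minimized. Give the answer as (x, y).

h(x,y) separates as P(x) + Q(y) − 6, so its minimum is min P + min Q − 6.
P'(x) = 2x vanishes at x ∈ {0}; Q'(y) = 2y + 4 vanishes at y ∈ {-2}.
Local minima of P (where P''>0): P(0)=0. Local minima of Q: Q(-2)=-4.
So the global minimum of h is P(0) + Q(-2) − 6 = 0 − 4 − 6 = -10, attained at (0, -2).

(0, -2)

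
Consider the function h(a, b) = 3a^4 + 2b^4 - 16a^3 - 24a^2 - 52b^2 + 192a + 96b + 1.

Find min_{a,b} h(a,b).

-1007

h(a,b) separates as P(a) + Q(b) + 1, so its minimum is min P + min Q + 1.
P'(a) = 12(a - 4)(a - 2)(a + 2) vanishes at a ∈ {-2, 2, 4}; Q'(b) = 8(b - 3)(b - 1)(b + 4) vanishes at b ∈ {-4, 1, 3}.
Local minima of P (where P''>0): P(-2)=-304, P(4)=128. Local minima of Q: Q(-4)=-704, Q(3)=-18.
So the global minimum of h is P(-2) + Q(-4) + 1 = -304 − 704 + 1 = -1007, attained at (-2, -4).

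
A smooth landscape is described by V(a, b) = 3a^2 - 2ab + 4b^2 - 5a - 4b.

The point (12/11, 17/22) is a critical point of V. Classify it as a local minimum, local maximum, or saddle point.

local minimum

The Hessian of V is constant: H = [[6, -2], [-2, 8]].
det(H) = 6·8 − (-2)² = 44.
det(H) > 0 and tr(H) = 14 > 0, so H is positive definite and the point is a local minimum.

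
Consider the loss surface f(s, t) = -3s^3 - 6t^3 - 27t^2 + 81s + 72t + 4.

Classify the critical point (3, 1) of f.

local maximum

The mixed partial ∂²f/∂s∂t is 0, so the Hessian at any point is diag(f_ss, f_tt) = diag(-18s, -18(2t + 3)).
At (3, 1): H = diag(-54, -90).
Both eigenvalues are negative, so H is negative definite: a local maximum.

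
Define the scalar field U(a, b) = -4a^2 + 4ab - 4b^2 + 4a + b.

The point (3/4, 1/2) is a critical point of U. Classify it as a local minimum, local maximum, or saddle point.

local maximum

The Hessian of U is constant: H = [[-8, 4], [4, -8]].
det(H) = (-8)·(-8) − 4² = 48.
det(H) > 0 and tr(H) = -16 < 0, so H is negative definite and the point is a local maximum.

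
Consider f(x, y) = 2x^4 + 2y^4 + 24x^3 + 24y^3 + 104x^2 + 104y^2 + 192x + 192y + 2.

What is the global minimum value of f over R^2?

-254

f(x,y) separates as P(x) + Q(y) + 2, so its minimum is min P + min Q + 2.
P'(x) = 8(x + 2)(x + 3)(x + 4) vanishes at x ∈ {-4, -3, -2}; Q'(y) = 8(y + 2)(y + 3)(y + 4) vanishes at y ∈ {-4, -3, -2}.
Local minima of P (where P''>0): P(-4)=-128, P(-2)=-128. Local minima of Q: Q(-4)=-128, Q(-2)=-128.
So the global minimum of f is P(-4) + Q(-4) + 2 = -128 − 128 + 2 = -254, attained at (-4, -4).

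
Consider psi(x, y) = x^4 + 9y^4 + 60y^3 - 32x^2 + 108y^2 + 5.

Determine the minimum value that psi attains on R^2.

-251

psi(x,y) separates as P(x) + Q(y) + 5, so its minimum is min P + min Q + 5.
P'(x) = 4x(x - 4)(x + 4) vanishes at x ∈ {-4, 0, 4}; Q'(y) = 36y(y + 2)(y + 3) vanishes at y ∈ {-3, -2, 0}.
Local minima of P (where P''>0): P(-4)=-256, P(4)=-256. Local minima of Q: Q(-3)=81, Q(0)=0.
So the global minimum of psi is P(-4) + Q(0) + 5 = -256 + 0 + 5 = -251, attained at (-4, 0).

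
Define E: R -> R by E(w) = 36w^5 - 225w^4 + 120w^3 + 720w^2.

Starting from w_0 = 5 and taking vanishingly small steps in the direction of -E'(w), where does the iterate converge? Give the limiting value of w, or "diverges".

E'(w) = 180w(w - 4)(w - 2)(w + 1), so E'(5) = 16200.
Gradient descent moves in the -E' direction, i.e. w is decreasing.
The nearest critical point in that direction is w = 4, where E'' = 7200 > 0 (a local minimum). The iterate converges there.

4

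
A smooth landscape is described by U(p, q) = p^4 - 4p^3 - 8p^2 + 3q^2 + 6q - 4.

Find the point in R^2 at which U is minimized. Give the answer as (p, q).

U(p,q) separates as A(p) + B(q) − 4, so its minimum is min A + min B − 4.
A'(p) = 4p(p - 4)(p + 1) vanishes at p ∈ {-1, 0, 4}; B'(q) = 6q + 6 vanishes at q ∈ {-1}.
Local minima of A (where A''>0): A(-1)=-3, A(4)=-128. Local minima of B: B(-1)=-3.
So the global minimum of U is A(4) + B(-1) − 4 = -128 − 3 − 4 = -135, attained at (4, -1).

(4, -1)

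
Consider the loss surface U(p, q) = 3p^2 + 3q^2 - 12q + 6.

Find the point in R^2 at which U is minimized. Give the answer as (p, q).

(0, 2)

U(p,q) separates as A(p) + B(q) + 6, so its minimum is min A + min B + 6.
A'(p) = 6p vanishes at p ∈ {0}; B'(q) = 6q - 12 vanishes at q ∈ {2}.
Local minima of A (where A''>0): A(0)=0. Local minima of B: B(2)=-12.
So the global minimum of U is A(0) + B(2) + 6 = 0 − 12 + 6 = -6, attained at (0, 2).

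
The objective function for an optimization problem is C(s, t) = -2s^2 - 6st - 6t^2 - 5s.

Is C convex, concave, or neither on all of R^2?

concave

C is quadratic, so its Hessian is the constant matrix H = [[-4, -6], [-6, -12]].
det(H) = 12, tr(H) = -16.
det(H) > 0 and tr(H) < 0, so H is negative definite everywhere: concave.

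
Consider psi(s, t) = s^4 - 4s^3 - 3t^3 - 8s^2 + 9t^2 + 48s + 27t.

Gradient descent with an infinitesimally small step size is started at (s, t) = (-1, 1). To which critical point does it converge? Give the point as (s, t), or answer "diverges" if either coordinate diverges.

psi is separable, so gradient descent decouples: s follows -∂psi/∂s, t follows -∂psi/∂t.
∂psi/∂s = 4(s - 3)(s - 2)(s + 2); at s=-1 this is 48, so s decreases.
∂psi/∂t = -9(t - 3)(t + 1); at t=1 this is 36, so t decreases.
s converges to its nearest critical value -2 (a local min of the s-part); t converges to -1. The iterate converges to (-2, -1).

(-2, -1)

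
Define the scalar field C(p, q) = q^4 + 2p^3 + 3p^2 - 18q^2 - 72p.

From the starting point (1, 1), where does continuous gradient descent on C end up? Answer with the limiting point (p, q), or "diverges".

(3, 3)

C is separable, so gradient descent decouples: p follows -∂C/∂p, q follows -∂C/∂q.
∂C/∂p = 6(p - 3)(p + 4); at p=1 this is -60, so p increases.
∂C/∂q = 4q(q - 3)(q + 3); at q=1 this is -32, so q increases.
p converges to its nearest critical value 3 (a local min of the p-part); q converges to 3. The iterate converges to (3, 3).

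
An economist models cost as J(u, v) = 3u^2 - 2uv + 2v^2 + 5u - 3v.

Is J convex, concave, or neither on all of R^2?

convex

J is quadratic, so its Hessian is the constant matrix H = [[6, -2], [-2, 4]].
det(H) = 20, tr(H) = 10.
det(H) > 0 and tr(H) > 0, so H is positive definite everywhere: convex.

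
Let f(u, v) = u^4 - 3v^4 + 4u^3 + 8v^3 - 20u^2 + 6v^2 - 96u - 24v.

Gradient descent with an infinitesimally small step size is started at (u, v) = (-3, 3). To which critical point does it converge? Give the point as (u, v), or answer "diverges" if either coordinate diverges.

diverges

f is separable, so gradient descent decouples: u follows -∂f/∂u, v follows -∂f/∂v.
∂f/∂u = 4(u - 3)(u + 2)(u + 4); at u=-3 this is 24, so u decreases.
∂f/∂v = -12(v - 2)(v - 1)(v + 1); at v=3 this is -96, so v increases.
The v-coordinate has no critical point in that direction and runs off to infinity.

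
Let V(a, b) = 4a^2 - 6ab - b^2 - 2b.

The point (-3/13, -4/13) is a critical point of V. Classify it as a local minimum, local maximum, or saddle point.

The Hessian of V is constant: H = [[8, -6], [-6, -2]].
det(H) = 8·(-2) − (-6)² = -52.
Since det(H) < 0, H is indefinite and the critical point is a saddle point.

saddle point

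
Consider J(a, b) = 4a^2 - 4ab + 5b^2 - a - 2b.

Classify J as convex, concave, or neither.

convex

J is quadratic, so its Hessian is the constant matrix H = [[8, -4], [-4, 10]].
det(H) = 64, tr(H) = 18.
det(H) > 0 and tr(H) > 0, so H is positive definite everywhere: convex.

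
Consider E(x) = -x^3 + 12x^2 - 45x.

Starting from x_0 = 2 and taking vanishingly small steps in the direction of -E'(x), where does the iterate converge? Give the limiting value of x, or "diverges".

E'(x) = -3(x - 5)(x - 3), so E'(2) = -9.
Gradient descent moves in the -E' direction, i.e. x is increasing.
The nearest critical point in that direction is x = 3, where E'' = 6 > 0 (a local minimum). The iterate converges there.

3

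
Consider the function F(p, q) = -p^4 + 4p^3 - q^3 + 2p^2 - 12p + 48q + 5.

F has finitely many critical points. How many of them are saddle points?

F separates as a function of p plus a function of q, so ∇F=0 decouples.
∂F/∂p = -4(p - 3)(p - 1)(p + 1) = 0 at p ∈ {-1, 1, 3}; ∂F/∂q = -3(q - 4)(q + 4) = 0 at q ∈ {-4, 4}.
The Hessian is diagonal: diag(F_pp, F_qq). Second derivatives: F_pp(-1)=-32, F_pp(1)=16, F_pp(3)=-32; F_qq(-4)=24, F_qq(4)=-24.
Saddle points occur where the two diagonal entries have opposite signs: (-1, -4), (1, 4), (3, -4). Count: 3.

3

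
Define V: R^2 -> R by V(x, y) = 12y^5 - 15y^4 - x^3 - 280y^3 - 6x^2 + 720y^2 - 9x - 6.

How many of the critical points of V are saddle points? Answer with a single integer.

V separates as a function of x plus a function of y, so ∇V=0 decouples.
∂V/∂x = -3(x + 1)(x + 3) = 0 at x ∈ {-3, -1}; ∂V/∂y = 60y(y - 3)(y - 2)(y + 4) = 0 at y ∈ {-4, 0, 2, 3}.
The Hessian is diagonal: diag(V_xx, V_yy). Second derivatives: V_xx(-3)=6, V_xx(-1)=-6; V_yy(-4)=-10080, V_yy(0)=1440, V_yy(2)=-720, V_yy(3)=1260.
Saddle points occur where the two diagonal entries have opposite signs: (-3, -4), (-3, 2), (-1, 0), (-1, 3). Count: 4.

4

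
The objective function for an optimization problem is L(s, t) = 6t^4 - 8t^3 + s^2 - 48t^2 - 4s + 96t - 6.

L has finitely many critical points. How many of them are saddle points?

1

L separates as a function of s plus a function of t, so ∇L=0 decouples.
∂L/∂s = 2(s - 2) = 0 at s ∈ {2}; ∂L/∂t = 24(t - 2)(t - 1)(t + 2) = 0 at t ∈ {-2, 1, 2}.
The Hessian is diagonal: diag(L_ss, L_tt). Second derivatives: L_ss(2)=2; L_tt(-2)=288, L_tt(1)=-72, L_tt(2)=96.
Saddle points occur where the two diagonal entries have opposite signs: (2, 1). Count: 1.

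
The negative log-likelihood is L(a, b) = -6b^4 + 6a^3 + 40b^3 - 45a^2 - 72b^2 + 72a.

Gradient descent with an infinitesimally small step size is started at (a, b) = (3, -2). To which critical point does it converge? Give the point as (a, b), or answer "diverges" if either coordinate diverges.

diverges

L is separable, so gradient descent decouples: a follows -∂L/∂a, b follows -∂L/∂b.
∂L/∂a = 18(a - 4)(a - 1); at a=3 this is -36, so a increases.
∂L/∂b = -24b(b - 3)(b - 2); at b=-2 this is 960, so b decreases.
The b-coordinate has no critical point in that direction and runs off to infinity.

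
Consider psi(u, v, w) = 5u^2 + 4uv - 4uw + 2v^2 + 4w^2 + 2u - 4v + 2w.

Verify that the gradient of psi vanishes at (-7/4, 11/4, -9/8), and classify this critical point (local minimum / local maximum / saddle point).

local minimum

∇psi = (10u + 4v - 4w + 2, 4u + 4v - 4, -4u + 8w + 2); substituting (-7/4, 11/4, -9/8) gives ∇psi = (0, 0, 0), so (-7/4, 11/4, -9/8) is indeed a critical point.
The Hessian is constant: H = [[10, 4, -4], [4, 4, 0], [-4, 0, 8]].
Leading principal minors: Δ₁ = 10, Δ₂ = 24, Δ₃ = 128.
All leading minors are positive, so H is positive definite: a local minimum.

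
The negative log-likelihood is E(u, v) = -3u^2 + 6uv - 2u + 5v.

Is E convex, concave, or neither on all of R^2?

E is quadratic, so its Hessian is the constant matrix H = [[-6, 6], [6, 0]].
det(H) = -36, tr(H) = -6.
det(H) < 0, so H is indefinite: neither convex nor concave.

neither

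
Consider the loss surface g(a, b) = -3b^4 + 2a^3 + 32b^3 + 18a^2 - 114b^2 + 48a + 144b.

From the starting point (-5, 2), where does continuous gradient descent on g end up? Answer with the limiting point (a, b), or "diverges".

g is separable, so gradient descent decouples: a follows -∂g/∂a, b follows -∂g/∂b.
∂g/∂a = 6(a + 2)(a + 4); at a=-5 this is 18, so a decreases.
∂g/∂b = -12(b - 4)(b - 3)(b - 1); at b=2 this is -24, so b increases.
The a-coordinate has no critical point in that direction and runs off to infinity.

diverges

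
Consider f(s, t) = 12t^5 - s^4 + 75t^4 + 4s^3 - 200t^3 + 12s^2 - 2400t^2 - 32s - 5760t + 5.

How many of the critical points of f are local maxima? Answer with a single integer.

f separates as a function of s plus a function of t, so ∇f=0 decouples.
∂f/∂s = -4(s - 4)(s - 1)(s + 2) = 0 at s ∈ {-2, 1, 4}; ∂f/∂t = 60(t - 4)(t + 2)(t + 3)(t + 4) = 0 at t ∈ {-4, -3, -2, 4}.
The Hessian is diagonal: diag(f_ss, f_tt). Second derivatives: f_ss(-2)=-72, f_ss(1)=36, f_ss(4)=-72; f_tt(-4)=-960, f_tt(-3)=420, f_tt(-2)=-720, f_tt(4)=20160.
Local maxima occur where both diagonal entries negative: (-2, -4), (-2, -2), (4, -4), (4, -2). Count: 4.

4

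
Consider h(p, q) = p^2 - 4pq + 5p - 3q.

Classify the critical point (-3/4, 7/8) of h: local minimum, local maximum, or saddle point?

The Hessian of h is constant: H = [[2, -4], [-4, 0]].
det(H) = 2·0 − (-4)² = -16.
Since det(H) < 0, H is indefinite and the critical point is a saddle point.

saddle point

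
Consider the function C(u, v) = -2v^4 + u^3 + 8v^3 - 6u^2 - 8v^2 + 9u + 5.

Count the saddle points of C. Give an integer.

3

C separates as a function of u plus a function of v, so ∇C=0 decouples.
∂C/∂u = 3(u - 3)(u - 1) = 0 at u ∈ {1, 3}; ∂C/∂v = -8v(v - 2)(v - 1) = 0 at v ∈ {0, 1, 2}.
The Hessian is diagonal: diag(C_uu, C_vv). Second derivatives: C_uu(1)=-6, C_uu(3)=6; C_vv(0)=-16, C_vv(1)=8, C_vv(2)=-16.
Saddle points occur where the two diagonal entries have opposite signs: (1, 1), (3, 0), (3, 2). Count: 3.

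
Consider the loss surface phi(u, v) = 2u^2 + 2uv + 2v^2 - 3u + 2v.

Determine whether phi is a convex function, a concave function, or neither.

convex

phi is quadratic, so its Hessian is the constant matrix H = [[4, 2], [2, 4]].
det(H) = 12, tr(H) = 8.
det(H) > 0 and tr(H) > 0, so H is positive definite everywhere: convex.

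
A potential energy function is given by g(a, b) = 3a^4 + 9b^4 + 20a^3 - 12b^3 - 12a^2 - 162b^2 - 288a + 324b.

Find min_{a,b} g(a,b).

g(a,b) separates as P(a) + Q(b), so its minimum is min P + min Q.
P'(a) = 12(a - 2)(a + 3)(a + 4) vanishes at a ∈ {-4, -3, 2}; Q'(b) = 36(b - 3)(b - 1)(b + 3) vanishes at b ∈ {-3, 1, 3}.
Local minima of P (where P''>0): P(-4)=448, P(2)=-416. Local minima of Q: Q(-3)=-1377, Q(3)=-81.
So the global minimum of g is P(2) + Q(-3) = -416 − 1377 = -1793, attained at (2, -3).

-1793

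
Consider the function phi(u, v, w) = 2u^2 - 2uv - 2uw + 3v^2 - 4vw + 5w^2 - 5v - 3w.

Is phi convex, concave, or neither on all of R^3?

phi is quadratic, so its Hessian is the constant matrix H = [[4, -2, -2], [-2, 6, -4], [-2, -4, 10]].
Leading principal minors: 4, 20, 80.
All positive ⇒ H ≻ 0 ⇒ convex.

convex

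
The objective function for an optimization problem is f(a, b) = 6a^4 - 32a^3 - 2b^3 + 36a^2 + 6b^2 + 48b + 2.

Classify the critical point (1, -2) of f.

The mixed partial ∂²f/∂a∂b is 0, so the Hessian at any point is diag(f_aa, f_bb) = diag(24(3a^2 - 8a + 3), 12(-b + 1)).
At (1, -2): H = diag(-48, 36).
The eigenvalues have opposite signs, so H is indefinite: a saddle point.

saddle point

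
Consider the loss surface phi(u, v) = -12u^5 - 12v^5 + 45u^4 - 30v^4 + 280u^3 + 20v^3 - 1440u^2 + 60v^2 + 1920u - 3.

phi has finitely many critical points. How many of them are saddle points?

phi separates as a function of u plus a function of v, so ∇phi=0 decouples.
∂phi/∂u = -60(u - 4)(u - 2)(u - 1)(u + 4) = 0 at u ∈ {-4, 1, 2, 4}; ∂phi/∂v = -60v(v - 1)(v + 1)(v + 2) = 0 at v ∈ {-2, -1, 0, 1}.
The Hessian is diagonal: diag(phi_uu, phi_vv). Second derivatives: phi_uu(-4)=14400, phi_uu(1)=-900, phi_uu(2)=720, phi_uu(4)=-2880; phi_vv(-2)=360, phi_vv(-1)=-120, phi_vv(0)=120, phi_vv(1)=-360.
Saddle points occur where the two diagonal entries have opposite signs: (-4, -1), (-4, 1), (1, -2), (1, 0), (2, -1), (2, 1), (4, -2), (4, 0). Count: 8.

8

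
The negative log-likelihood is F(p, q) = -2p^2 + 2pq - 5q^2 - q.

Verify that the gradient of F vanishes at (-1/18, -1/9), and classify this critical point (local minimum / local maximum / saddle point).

local maximum

∇F = (-4p + 2q, 2p - 10q - 1); substituting (-1/18, -1/9) gives ∇F = (0, 0), so (-1/18, -1/9) is indeed a critical point.
The Hessian of F is constant: H = [[-4, 2], [2, -10]].
det(H) = (-4)·(-10) − 2² = 36.
det(H) > 0 and tr(H) = -14 < 0, so H is negative definite and the point is a local maximum.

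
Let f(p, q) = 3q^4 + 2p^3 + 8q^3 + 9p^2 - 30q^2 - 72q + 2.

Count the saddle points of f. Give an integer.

3

f separates as a function of p plus a function of q, so ∇f=0 decouples.
∂f/∂p = 6p(p + 3) = 0 at p ∈ {-3, 0}; ∂f/∂q = 12(q - 2)(q + 1)(q + 3) = 0 at q ∈ {-3, -1, 2}.
The Hessian is diagonal: diag(f_pp, f_qq). Second derivatives: f_pp(-3)=-18, f_pp(0)=18; f_qq(-3)=120, f_qq(-1)=-72, f_qq(2)=180.
Saddle points occur where the two diagonal entries have opposite signs: (-3, -3), (-3, 2), (0, -1). Count: 3.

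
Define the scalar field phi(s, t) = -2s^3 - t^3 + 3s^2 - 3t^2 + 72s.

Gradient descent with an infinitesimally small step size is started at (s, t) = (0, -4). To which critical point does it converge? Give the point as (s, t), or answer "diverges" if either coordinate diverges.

phi is separable, so gradient descent decouples: s follows -∂phi/∂s, t follows -∂phi/∂t.
∂phi/∂s = -6(s - 4)(s + 3); at s=0 this is 72, so s decreases.
∂phi/∂t = -3t(t + 2); at t=-4 this is -24, so t increases.
s converges to its nearest critical value -3 (a local min of the s-part); t converges to -2. The iterate converges to (-3, -2).

(-3, -2)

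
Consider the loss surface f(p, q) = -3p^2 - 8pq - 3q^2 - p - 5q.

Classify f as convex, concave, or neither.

f is quadratic, so its Hessian is the constant matrix H = [[-6, -8], [-8, -6]].
det(H) = -28, tr(H) = -12.
det(H) < 0, so H is indefinite: neither convex nor concave.

neither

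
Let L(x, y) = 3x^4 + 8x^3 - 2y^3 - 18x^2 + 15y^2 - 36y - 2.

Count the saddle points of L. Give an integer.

L separates as a function of x plus a function of y, so ∇L=0 decouples.
∂L/∂x = 12x(x - 1)(x + 3) = 0 at x ∈ {-3, 0, 1}; ∂L/∂y = -6(y - 3)(y - 2) = 0 at y ∈ {2, 3}.
The Hessian is diagonal: diag(L_xx, L_yy). Second derivatives: L_xx(-3)=144, L_xx(0)=-36, L_xx(1)=48; L_yy(2)=6, L_yy(3)=-6.
Saddle points occur where the two diagonal entries have opposite signs: (-3, 3), (0, 2), (1, 3). Count: 3.

3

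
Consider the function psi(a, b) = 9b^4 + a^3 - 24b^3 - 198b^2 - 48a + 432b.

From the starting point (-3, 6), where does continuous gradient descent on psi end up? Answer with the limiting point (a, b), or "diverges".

psi is separable, so gradient descent decouples: a follows -∂psi/∂a, b follows -∂psi/∂b.
∂psi/∂a = 3(a - 4)(a + 4); at a=-3 this is -21, so a increases.
∂psi/∂b = 36(b - 4)(b - 1)(b + 3); at b=6 this is 3240, so b decreases.
a converges to its nearest critical value 4 (a local min of the a-part); b converges to 4. The iterate converges to (4, 4).

(4, 4)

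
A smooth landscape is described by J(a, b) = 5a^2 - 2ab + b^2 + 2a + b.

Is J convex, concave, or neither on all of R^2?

convex

J is quadratic, so its Hessian is the constant matrix H = [[10, -2], [-2, 2]].
det(H) = 16, tr(H) = 12.
det(H) > 0 and tr(H) > 0, so H is positive definite everywhere: convex.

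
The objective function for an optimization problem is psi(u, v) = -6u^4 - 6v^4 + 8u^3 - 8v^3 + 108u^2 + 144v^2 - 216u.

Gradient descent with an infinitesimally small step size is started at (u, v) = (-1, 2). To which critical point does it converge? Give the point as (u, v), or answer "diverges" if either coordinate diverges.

(1, 0)

psi is separable, so gradient descent decouples: u follows -∂psi/∂u, v follows -∂psi/∂v.
∂psi/∂u = -24(u - 3)(u - 1)(u + 3); at u=-1 this is -384, so u increases.
∂psi/∂v = -24v(v - 3)(v + 4); at v=2 this is 288, so v decreases.
u converges to its nearest critical value 1 (a local min of the u-part); v converges to 0. The iterate converges to (1, 0).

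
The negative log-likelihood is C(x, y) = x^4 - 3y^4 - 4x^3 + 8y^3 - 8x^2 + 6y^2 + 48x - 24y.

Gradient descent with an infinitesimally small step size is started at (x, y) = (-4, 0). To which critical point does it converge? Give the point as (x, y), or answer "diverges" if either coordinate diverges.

C is separable, so gradient descent decouples: x follows -∂C/∂x, y follows -∂C/∂y.
∂C/∂x = 4(x - 3)(x - 2)(x + 2); at x=-4 this is -336, so x increases.
∂C/∂y = -12(y - 2)(y - 1)(y + 1); at y=0 this is -24, so y increases.
x converges to its nearest critical value -2 (a local min of the x-part); y converges to 1. The iterate converges to (-2, 1).

(-2, 1)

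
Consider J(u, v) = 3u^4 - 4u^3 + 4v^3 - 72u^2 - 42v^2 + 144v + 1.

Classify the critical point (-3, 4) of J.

local minimum

The mixed partial ∂²J/∂u∂v is 0, so the Hessian at any point is diag(J_uu, J_vv) = diag(12(3u^2 - 2u - 12), 12(2v - 7)).
At (-3, 4): H = diag(252, 12).
Both eigenvalues are positive, so H is positive definite: a local minimum.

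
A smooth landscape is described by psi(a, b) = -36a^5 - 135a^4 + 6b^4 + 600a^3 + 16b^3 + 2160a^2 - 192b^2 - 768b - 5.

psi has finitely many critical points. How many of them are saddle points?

6

psi separates as a function of a plus a function of b, so ∇psi=0 decouples.
∂psi/∂a = -180a(a - 3)(a + 2)(a + 4) = 0 at a ∈ {-4, -2, 0, 3}; ∂psi/∂b = 24(b - 4)(b + 2)(b + 4) = 0 at b ∈ {-4, -2, 4}.
The Hessian is diagonal: diag(psi_aa, psi_bb). Second derivatives: psi_aa(-4)=10080, psi_aa(-2)=-3600, psi_aa(0)=4320, psi_aa(3)=-18900; psi_bb(-4)=384, psi_bb(-2)=-288, psi_bb(4)=1152.
Saddle points occur where the two diagonal entries have opposite signs: (-4, -2), (-2, -4), (-2, 4), (0, -2), (3, -4), (3, 4). Count: 6.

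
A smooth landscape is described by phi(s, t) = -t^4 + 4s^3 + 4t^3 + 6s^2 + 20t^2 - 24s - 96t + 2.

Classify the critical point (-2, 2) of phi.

The mixed partial ∂²phi/∂s∂t is 0, so the Hessian at any point is diag(phi_ss, phi_tt) = diag(12(2s + 1), 4(-3t^2 + 6t + 10)).
At (-2, 2): H = diag(-36, 40).
The eigenvalues have opposite signs, so H is indefinite: a saddle point.

saddle point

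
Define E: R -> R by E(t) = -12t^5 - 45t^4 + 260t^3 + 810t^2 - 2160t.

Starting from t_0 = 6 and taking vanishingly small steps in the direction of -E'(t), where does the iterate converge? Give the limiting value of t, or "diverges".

diverges

E'(t) = -60(t - 3)(t - 1)(t + 3)(t + 4), so E'(6) = -81000.
Gradient descent moves in the -E' direction, i.e. t is increasing.
There is no critical point above t=6, and E' keeps the same sign, so the iterate runs off to +∞.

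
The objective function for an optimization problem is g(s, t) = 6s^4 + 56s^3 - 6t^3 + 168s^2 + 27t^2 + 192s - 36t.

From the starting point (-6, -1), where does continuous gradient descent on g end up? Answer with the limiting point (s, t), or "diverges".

g is separable, so gradient descent decouples: s follows -∂g/∂s, t follows -∂g/∂t.
∂g/∂s = 24(s + 1)(s + 2)(s + 4); at s=-6 this is -960, so s increases.
∂g/∂t = -18(t - 2)(t - 1); at t=-1 this is -108, so t increases.
s converges to its nearest critical value -4 (a local min of the s-part); t converges to 1. The iterate converges to (-4, 1).

(-4, 1)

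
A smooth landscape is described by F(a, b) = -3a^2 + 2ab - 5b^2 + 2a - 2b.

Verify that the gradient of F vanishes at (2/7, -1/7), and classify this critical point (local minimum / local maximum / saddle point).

local maximum

∇F = (-6a + 2b + 2, 2a - 10b - 2); substituting (2/7, -1/7) gives ∇F = (0, 0), so (2/7, -1/7) is indeed a critical point.
The Hessian of F is constant: H = [[-6, 2], [2, -10]].
det(H) = (-6)·(-10) − 2² = 56.
det(H) > 0 and tr(H) = -16 < 0, so H is negative definite and the point is a local maximum.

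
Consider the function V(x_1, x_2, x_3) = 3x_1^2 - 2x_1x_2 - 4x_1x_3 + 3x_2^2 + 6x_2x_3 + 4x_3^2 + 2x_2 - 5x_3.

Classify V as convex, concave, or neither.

V is quadratic, so its Hessian is the constant matrix H = [[6, -2, -4], [-2, 6, 6], [-4, 6, 8]].
Leading principal minors: 6, 32, 40.
All positive ⇒ H ≻ 0 ⇒ convex.

convex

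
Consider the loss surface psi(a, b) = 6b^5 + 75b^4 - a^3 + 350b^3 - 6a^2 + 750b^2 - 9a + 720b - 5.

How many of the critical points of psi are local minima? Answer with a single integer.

2

psi separates as a function of a plus a function of b, so ∇psi=0 decouples.
∂psi/∂a = -3(a + 1)(a + 3) = 0 at a ∈ {-3, -1}; ∂psi/∂b = 30(b + 1)(b + 2)(b + 3)(b + 4) = 0 at b ∈ {-4, -3, -2, -1}.
The Hessian is diagonal: diag(psi_aa, psi_bb). Second derivatives: psi_aa(-3)=6, psi_aa(-1)=-6; psi_bb(-4)=-180, psi_bb(-3)=60, psi_bb(-2)=-60, psi_bb(-1)=180.
Local minima occur where both diagonal entries positive: (-3, -3), (-3, -1). Count: 2.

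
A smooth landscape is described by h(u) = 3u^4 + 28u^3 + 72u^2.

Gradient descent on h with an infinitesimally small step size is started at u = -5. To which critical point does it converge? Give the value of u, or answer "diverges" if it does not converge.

-4

h'(u) = 12u(u + 3)(u + 4), so h'(-5) = -120.
Gradient descent moves in the -h' direction, i.e. u is increasing.
The nearest critical point in that direction is u = -4, where h'' = 48 > 0 (a local minimum). The iterate converges there.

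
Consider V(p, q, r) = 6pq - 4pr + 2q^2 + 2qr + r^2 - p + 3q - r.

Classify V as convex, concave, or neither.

neither

V is quadratic, so its Hessian is the constant matrix H = [[0, 6, -4], [6, 4, 2], [-4, 2, 2]].
Leading principal minors: 0, -36, -232.
Neither pattern holds ⇒ H is indefinite ⇒ neither convex nor concave.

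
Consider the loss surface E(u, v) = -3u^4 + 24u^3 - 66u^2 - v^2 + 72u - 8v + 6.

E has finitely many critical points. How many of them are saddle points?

1

E separates as a function of u plus a function of v, so ∇E=0 decouples.
∂E/∂u = -12(u - 3)(u - 2)(u - 1) = 0 at u ∈ {1, 2, 3}; ∂E/∂v = -2(v + 4) = 0 at v ∈ {-4}.
The Hessian is diagonal: diag(E_uu, E_vv). Second derivatives: E_uu(1)=-24, E_uu(2)=12, E_uu(3)=-24; E_vv(-4)=-2.
Saddle points occur where the two diagonal entries have opposite signs: (2, -4). Count: 1.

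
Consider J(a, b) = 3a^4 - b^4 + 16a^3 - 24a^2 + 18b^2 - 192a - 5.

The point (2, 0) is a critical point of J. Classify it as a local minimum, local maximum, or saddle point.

local minimum

The mixed partial ∂²J/∂a∂b is 0, so the Hessian at any point is diag(J_aa, J_bb) = diag(12(3a^2 + 8a - 4), 12(-b^2 + 3)).
At (2, 0): H = diag(288, 36).
Both eigenvalues are positive, so H is positive definite: a local minimum.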